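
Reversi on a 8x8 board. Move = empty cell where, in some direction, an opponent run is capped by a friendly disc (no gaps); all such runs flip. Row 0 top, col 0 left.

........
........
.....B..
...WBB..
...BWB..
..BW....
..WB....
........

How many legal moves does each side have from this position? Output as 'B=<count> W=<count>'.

-- B to move --
(2,2): no bracket -> illegal
(2,3): flips 1 -> legal
(2,4): no bracket -> illegal
(3,2): flips 1 -> legal
(4,2): no bracket -> illegal
(5,1): no bracket -> illegal
(5,4): flips 2 -> legal
(5,5): no bracket -> illegal
(6,1): flips 1 -> legal
(6,4): no bracket -> illegal
(7,1): flips 3 -> legal
(7,2): flips 1 -> legal
(7,3): no bracket -> illegal
B mobility = 6
-- W to move --
(1,4): no bracket -> illegal
(1,5): no bracket -> illegal
(1,6): no bracket -> illegal
(2,3): no bracket -> illegal
(2,4): flips 1 -> legal
(2,6): flips 1 -> legal
(3,2): no bracket -> illegal
(3,6): flips 2 -> legal
(4,1): no bracket -> illegal
(4,2): flips 2 -> legal
(4,6): flips 1 -> legal
(5,1): flips 1 -> legal
(5,4): no bracket -> illegal
(5,5): no bracket -> illegal
(5,6): no bracket -> illegal
(6,1): no bracket -> illegal
(6,4): flips 1 -> legal
(7,2): no bracket -> illegal
(7,3): flips 1 -> legal
(7,4): no bracket -> illegal
W mobility = 8

Answer: B=6 W=8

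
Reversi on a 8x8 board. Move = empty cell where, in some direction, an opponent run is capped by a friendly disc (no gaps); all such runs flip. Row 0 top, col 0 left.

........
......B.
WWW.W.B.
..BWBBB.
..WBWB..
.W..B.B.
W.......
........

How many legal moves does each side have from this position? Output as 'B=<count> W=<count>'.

-- B to move --
(1,0): flips 1 -> legal
(1,1): no bracket -> illegal
(1,2): flips 1 -> legal
(1,3): flips 1 -> legal
(1,4): flips 1 -> legal
(1,5): no bracket -> illegal
(2,3): flips 1 -> legal
(2,5): no bracket -> illegal
(3,0): no bracket -> illegal
(3,1): no bracket -> illegal
(4,0): no bracket -> illegal
(4,1): flips 1 -> legal
(5,0): no bracket -> illegal
(5,2): flips 1 -> legal
(5,3): flips 1 -> legal
(5,5): no bracket -> illegal
(6,1): no bracket -> illegal
(6,2): no bracket -> illegal
(7,0): no bracket -> illegal
(7,1): no bracket -> illegal
B mobility = 8
-- W to move --
(0,5): no bracket -> illegal
(0,6): no bracket -> illegal
(0,7): no bracket -> illegal
(1,5): no bracket -> illegal
(1,7): flips 2 -> legal
(2,3): no bracket -> illegal
(2,5): no bracket -> illegal
(2,7): no bracket -> illegal
(3,1): flips 1 -> legal
(3,7): flips 3 -> legal
(4,1): no bracket -> illegal
(4,6): flips 2 -> legal
(4,7): no bracket -> illegal
(5,2): no bracket -> illegal
(5,3): flips 1 -> legal
(5,5): no bracket -> illegal
(5,7): no bracket -> illegal
(6,3): no bracket -> illegal
(6,4): flips 1 -> legal
(6,5): flips 3 -> legal
(6,6): no bracket -> illegal
(6,7): no bracket -> illegal
W mobility = 7

Answer: B=8 W=7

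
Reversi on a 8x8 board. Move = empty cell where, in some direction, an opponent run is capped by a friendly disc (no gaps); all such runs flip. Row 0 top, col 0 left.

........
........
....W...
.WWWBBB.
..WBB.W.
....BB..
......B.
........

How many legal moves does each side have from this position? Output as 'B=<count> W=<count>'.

Answer: B=10 W=7

Derivation:
-- B to move --
(1,3): flips 1 -> legal
(1,4): flips 1 -> legal
(1,5): no bracket -> illegal
(2,0): no bracket -> illegal
(2,1): flips 1 -> legal
(2,2): flips 1 -> legal
(2,3): flips 1 -> legal
(2,5): no bracket -> illegal
(3,0): flips 3 -> legal
(3,7): flips 1 -> legal
(4,0): no bracket -> illegal
(4,1): flips 1 -> legal
(4,5): no bracket -> illegal
(4,7): no bracket -> illegal
(5,1): no bracket -> illegal
(5,2): no bracket -> illegal
(5,3): no bracket -> illegal
(5,6): flips 1 -> legal
(5,7): flips 1 -> legal
B mobility = 10
-- W to move --
(2,3): no bracket -> illegal
(2,5): no bracket -> illegal
(2,6): flips 1 -> legal
(2,7): no bracket -> illegal
(3,7): flips 3 -> legal
(4,5): flips 2 -> legal
(4,7): no bracket -> illegal
(5,2): no bracket -> illegal
(5,3): flips 1 -> legal
(5,6): no bracket -> illegal
(5,7): no bracket -> illegal
(6,3): no bracket -> illegal
(6,4): flips 4 -> legal
(6,5): flips 2 -> legal
(6,7): no bracket -> illegal
(7,5): no bracket -> illegal
(7,6): no bracket -> illegal
(7,7): flips 3 -> legal
W mobility = 7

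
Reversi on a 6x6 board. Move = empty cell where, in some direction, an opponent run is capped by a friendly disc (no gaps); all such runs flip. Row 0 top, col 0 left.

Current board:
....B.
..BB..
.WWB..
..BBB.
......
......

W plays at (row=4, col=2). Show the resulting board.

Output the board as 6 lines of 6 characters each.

Answer: ....B.
..BB..
.WWB..
..WBB.
..W...
......

Derivation:
Place W at (4,2); scan 8 dirs for brackets.
Dir NW: first cell '.' (not opp) -> no flip
Dir N: opp run (3,2) capped by W -> flip
Dir NE: opp run (3,3), next='.' -> no flip
Dir W: first cell '.' (not opp) -> no flip
Dir E: first cell '.' (not opp) -> no flip
Dir SW: first cell '.' (not opp) -> no flip
Dir S: first cell '.' (not opp) -> no flip
Dir SE: first cell '.' (not opp) -> no flip
All flips: (3,2)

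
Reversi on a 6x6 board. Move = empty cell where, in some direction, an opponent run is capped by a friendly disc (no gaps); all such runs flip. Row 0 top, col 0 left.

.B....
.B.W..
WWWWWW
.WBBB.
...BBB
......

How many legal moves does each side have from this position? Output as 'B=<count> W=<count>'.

Answer: B=7 W=9

Derivation:
-- B to move --
(0,2): no bracket -> illegal
(0,3): flips 2 -> legal
(0,4): no bracket -> illegal
(1,0): flips 1 -> legal
(1,2): flips 2 -> legal
(1,4): flips 2 -> legal
(1,5): flips 1 -> legal
(3,0): flips 1 -> legal
(3,5): no bracket -> illegal
(4,0): no bracket -> illegal
(4,1): flips 2 -> legal
(4,2): no bracket -> illegal
B mobility = 7
-- W to move --
(0,0): flips 1 -> legal
(0,2): flips 1 -> legal
(1,0): no bracket -> illegal
(1,2): no bracket -> illegal
(3,5): flips 3 -> legal
(4,1): flips 1 -> legal
(4,2): flips 2 -> legal
(5,2): flips 2 -> legal
(5,3): flips 2 -> legal
(5,4): flips 4 -> legal
(5,5): flips 2 -> legal
W mobility = 9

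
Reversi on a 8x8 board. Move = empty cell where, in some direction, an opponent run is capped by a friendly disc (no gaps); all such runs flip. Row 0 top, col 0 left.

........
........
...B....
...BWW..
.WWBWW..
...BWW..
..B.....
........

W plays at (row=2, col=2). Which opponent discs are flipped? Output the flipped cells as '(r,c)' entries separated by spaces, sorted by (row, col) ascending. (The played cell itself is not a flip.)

Answer: (3,3)

Derivation:
Dir NW: first cell '.' (not opp) -> no flip
Dir N: first cell '.' (not opp) -> no flip
Dir NE: first cell '.' (not opp) -> no flip
Dir W: first cell '.' (not opp) -> no flip
Dir E: opp run (2,3), next='.' -> no flip
Dir SW: first cell '.' (not opp) -> no flip
Dir S: first cell '.' (not opp) -> no flip
Dir SE: opp run (3,3) capped by W -> flip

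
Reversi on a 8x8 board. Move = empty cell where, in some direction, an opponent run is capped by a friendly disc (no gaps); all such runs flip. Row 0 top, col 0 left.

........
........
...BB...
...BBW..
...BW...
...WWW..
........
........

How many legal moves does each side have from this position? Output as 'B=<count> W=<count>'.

-- B to move --
(2,5): no bracket -> illegal
(2,6): no bracket -> illegal
(3,6): flips 1 -> legal
(4,2): no bracket -> illegal
(4,5): flips 1 -> legal
(4,6): flips 1 -> legal
(5,2): no bracket -> illegal
(5,6): no bracket -> illegal
(6,2): no bracket -> illegal
(6,3): flips 1 -> legal
(6,4): flips 2 -> legal
(6,5): flips 1 -> legal
(6,6): flips 2 -> legal
B mobility = 7
-- W to move --
(1,2): no bracket -> illegal
(1,3): flips 4 -> legal
(1,4): flips 2 -> legal
(1,5): no bracket -> illegal
(2,2): flips 1 -> legal
(2,5): no bracket -> illegal
(3,2): flips 3 -> legal
(4,2): flips 1 -> legal
(4,5): no bracket -> illegal
(5,2): no bracket -> illegal
W mobility = 5

Answer: B=7 W=5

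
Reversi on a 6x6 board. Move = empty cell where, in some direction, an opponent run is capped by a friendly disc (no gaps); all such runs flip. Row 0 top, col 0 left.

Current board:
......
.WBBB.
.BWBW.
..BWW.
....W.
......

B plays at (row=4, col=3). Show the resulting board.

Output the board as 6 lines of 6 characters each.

Place B at (4,3); scan 8 dirs for brackets.
Dir NW: first cell 'B' (not opp) -> no flip
Dir N: opp run (3,3) capped by B -> flip
Dir NE: opp run (3,4), next='.' -> no flip
Dir W: first cell '.' (not opp) -> no flip
Dir E: opp run (4,4), next='.' -> no flip
Dir SW: first cell '.' (not opp) -> no flip
Dir S: first cell '.' (not opp) -> no flip
Dir SE: first cell '.' (not opp) -> no flip
All flips: (3,3)

Answer: ......
.WBBB.
.BWBW.
..BBW.
...BW.
......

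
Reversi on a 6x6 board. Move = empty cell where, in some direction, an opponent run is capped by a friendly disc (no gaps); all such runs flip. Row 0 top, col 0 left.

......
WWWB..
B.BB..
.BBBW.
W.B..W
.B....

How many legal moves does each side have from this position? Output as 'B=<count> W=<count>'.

-- B to move --
(0,0): flips 2 -> legal
(0,1): flips 1 -> legal
(0,2): flips 2 -> legal
(0,3): no bracket -> illegal
(2,1): no bracket -> illegal
(2,4): no bracket -> illegal
(2,5): no bracket -> illegal
(3,0): no bracket -> illegal
(3,5): flips 1 -> legal
(4,1): no bracket -> illegal
(4,3): no bracket -> illegal
(4,4): no bracket -> illegal
(5,0): no bracket -> illegal
(5,4): no bracket -> illegal
(5,5): no bracket -> illegal
B mobility = 4
-- W to move --
(0,2): no bracket -> illegal
(0,3): no bracket -> illegal
(0,4): flips 3 -> legal
(1,4): flips 1 -> legal
(2,1): no bracket -> illegal
(2,4): no bracket -> illegal
(3,0): flips 4 -> legal
(4,1): no bracket -> illegal
(4,3): no bracket -> illegal
(4,4): flips 2 -> legal
(5,0): no bracket -> illegal
(5,2): flips 3 -> legal
(5,3): no bracket -> illegal
W mobility = 5

Answer: B=4 W=5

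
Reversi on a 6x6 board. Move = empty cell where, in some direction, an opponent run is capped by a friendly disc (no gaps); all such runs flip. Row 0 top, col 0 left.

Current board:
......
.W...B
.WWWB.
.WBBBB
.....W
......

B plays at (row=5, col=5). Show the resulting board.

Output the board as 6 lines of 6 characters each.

Place B at (5,5); scan 8 dirs for brackets.
Dir NW: first cell '.' (not opp) -> no flip
Dir N: opp run (4,5) capped by B -> flip
Dir NE: edge -> no flip
Dir W: first cell '.' (not opp) -> no flip
Dir E: edge -> no flip
Dir SW: edge -> no flip
Dir S: edge -> no flip
Dir SE: edge -> no flip
All flips: (4,5)

Answer: ......
.W...B
.WWWB.
.WBBBB
.....B
.....B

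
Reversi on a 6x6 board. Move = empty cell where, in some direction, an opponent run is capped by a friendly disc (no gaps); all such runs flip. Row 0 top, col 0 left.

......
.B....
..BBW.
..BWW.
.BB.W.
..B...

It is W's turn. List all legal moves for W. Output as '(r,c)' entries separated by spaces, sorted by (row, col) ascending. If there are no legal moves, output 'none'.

Answer: (0,0) (1,2) (1,3) (2,1) (3,1) (5,1)

Derivation:
(0,0): flips 2 -> legal
(0,1): no bracket -> illegal
(0,2): no bracket -> illegal
(1,0): no bracket -> illegal
(1,2): flips 1 -> legal
(1,3): flips 1 -> legal
(1,4): no bracket -> illegal
(2,0): no bracket -> illegal
(2,1): flips 2 -> legal
(3,0): no bracket -> illegal
(3,1): flips 1 -> legal
(4,0): no bracket -> illegal
(4,3): no bracket -> illegal
(5,0): no bracket -> illegal
(5,1): flips 1 -> legal
(5,3): no bracket -> illegal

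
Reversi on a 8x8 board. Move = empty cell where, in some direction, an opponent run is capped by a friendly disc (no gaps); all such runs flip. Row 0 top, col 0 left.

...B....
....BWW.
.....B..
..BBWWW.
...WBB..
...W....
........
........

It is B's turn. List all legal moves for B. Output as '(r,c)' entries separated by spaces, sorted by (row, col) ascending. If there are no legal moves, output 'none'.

(0,4): no bracket -> illegal
(0,5): flips 1 -> legal
(0,6): no bracket -> illegal
(0,7): flips 1 -> legal
(1,7): flips 2 -> legal
(2,3): flips 1 -> legal
(2,4): flips 1 -> legal
(2,6): flips 1 -> legal
(2,7): flips 1 -> legal
(3,7): flips 3 -> legal
(4,2): flips 1 -> legal
(4,6): no bracket -> illegal
(4,7): flips 1 -> legal
(5,2): flips 2 -> legal
(5,4): flips 1 -> legal
(6,2): flips 1 -> legal
(6,3): flips 2 -> legal
(6,4): no bracket -> illegal

Answer: (0,5) (0,7) (1,7) (2,3) (2,4) (2,6) (2,7) (3,7) (4,2) (4,7) (5,2) (5,4) (6,2) (6,3)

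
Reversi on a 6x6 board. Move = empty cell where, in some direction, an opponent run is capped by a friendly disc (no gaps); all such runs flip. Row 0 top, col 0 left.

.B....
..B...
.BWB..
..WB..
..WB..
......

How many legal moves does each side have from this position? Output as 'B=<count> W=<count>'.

Answer: B=5 W=8

Derivation:
-- B to move --
(1,1): flips 1 -> legal
(1,3): no bracket -> illegal
(3,1): flips 1 -> legal
(4,1): flips 2 -> legal
(5,1): flips 1 -> legal
(5,2): flips 3 -> legal
(5,3): no bracket -> illegal
B mobility = 5
-- W to move --
(0,0): no bracket -> illegal
(0,2): flips 1 -> legal
(0,3): no bracket -> illegal
(1,0): flips 1 -> legal
(1,1): no bracket -> illegal
(1,3): no bracket -> illegal
(1,4): flips 1 -> legal
(2,0): flips 1 -> legal
(2,4): flips 2 -> legal
(3,0): no bracket -> illegal
(3,1): no bracket -> illegal
(3,4): flips 1 -> legal
(4,4): flips 2 -> legal
(5,2): no bracket -> illegal
(5,3): no bracket -> illegal
(5,4): flips 1 -> legal
W mobility = 8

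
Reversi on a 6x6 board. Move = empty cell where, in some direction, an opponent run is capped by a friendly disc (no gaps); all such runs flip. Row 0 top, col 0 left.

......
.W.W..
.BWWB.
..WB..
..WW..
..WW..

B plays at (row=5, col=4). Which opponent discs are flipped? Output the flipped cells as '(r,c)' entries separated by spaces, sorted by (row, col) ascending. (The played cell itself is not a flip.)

Dir NW: opp run (4,3) (3,2) capped by B -> flip
Dir N: first cell '.' (not opp) -> no flip
Dir NE: first cell '.' (not opp) -> no flip
Dir W: opp run (5,3) (5,2), next='.' -> no flip
Dir E: first cell '.' (not opp) -> no flip
Dir SW: edge -> no flip
Dir S: edge -> no flip
Dir SE: edge -> no flip

Answer: (3,2) (4,3)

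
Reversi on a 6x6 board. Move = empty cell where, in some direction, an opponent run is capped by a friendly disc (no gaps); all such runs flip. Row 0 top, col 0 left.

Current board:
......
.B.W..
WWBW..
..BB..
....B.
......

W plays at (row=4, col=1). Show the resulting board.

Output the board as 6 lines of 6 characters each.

Answer: ......
.B.W..
WWBW..
..WB..
.W..B.
......

Derivation:
Place W at (4,1); scan 8 dirs for brackets.
Dir NW: first cell '.' (not opp) -> no flip
Dir N: first cell '.' (not opp) -> no flip
Dir NE: opp run (3,2) capped by W -> flip
Dir W: first cell '.' (not opp) -> no flip
Dir E: first cell '.' (not opp) -> no flip
Dir SW: first cell '.' (not opp) -> no flip
Dir S: first cell '.' (not opp) -> no flip
Dir SE: first cell '.' (not opp) -> no flip
All flips: (3,2)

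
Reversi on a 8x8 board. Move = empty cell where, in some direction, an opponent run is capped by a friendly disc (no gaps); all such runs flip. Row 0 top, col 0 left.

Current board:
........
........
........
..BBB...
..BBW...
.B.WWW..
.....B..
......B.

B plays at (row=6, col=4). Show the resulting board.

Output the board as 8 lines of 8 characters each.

Answer: ........
........
........
..BBB...
..BBB...
.B.BBW..
....BB..
......B.

Derivation:
Place B at (6,4); scan 8 dirs for brackets.
Dir NW: opp run (5,3) capped by B -> flip
Dir N: opp run (5,4) (4,4) capped by B -> flip
Dir NE: opp run (5,5), next='.' -> no flip
Dir W: first cell '.' (not opp) -> no flip
Dir E: first cell 'B' (not opp) -> no flip
Dir SW: first cell '.' (not opp) -> no flip
Dir S: first cell '.' (not opp) -> no flip
Dir SE: first cell '.' (not opp) -> no flip
All flips: (4,4) (5,3) (5,4)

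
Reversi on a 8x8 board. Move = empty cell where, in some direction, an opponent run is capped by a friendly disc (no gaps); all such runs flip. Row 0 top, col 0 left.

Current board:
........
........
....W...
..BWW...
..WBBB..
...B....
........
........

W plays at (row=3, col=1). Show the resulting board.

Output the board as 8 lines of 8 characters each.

Answer: ........
........
....W...
.WWWW...
..WBBB..
...B....
........
........

Derivation:
Place W at (3,1); scan 8 dirs for brackets.
Dir NW: first cell '.' (not opp) -> no flip
Dir N: first cell '.' (not opp) -> no flip
Dir NE: first cell '.' (not opp) -> no flip
Dir W: first cell '.' (not opp) -> no flip
Dir E: opp run (3,2) capped by W -> flip
Dir SW: first cell '.' (not opp) -> no flip
Dir S: first cell '.' (not opp) -> no flip
Dir SE: first cell 'W' (not opp) -> no flip
All flips: (3,2)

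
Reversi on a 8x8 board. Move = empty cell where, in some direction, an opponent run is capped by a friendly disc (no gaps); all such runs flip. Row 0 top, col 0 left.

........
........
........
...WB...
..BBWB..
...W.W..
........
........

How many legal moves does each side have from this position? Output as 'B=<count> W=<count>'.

Answer: B=7 W=6

Derivation:
-- B to move --
(2,2): no bracket -> illegal
(2,3): flips 1 -> legal
(2,4): flips 1 -> legal
(3,2): flips 1 -> legal
(3,5): no bracket -> illegal
(4,6): no bracket -> illegal
(5,2): no bracket -> illegal
(5,4): flips 1 -> legal
(5,6): no bracket -> illegal
(6,2): no bracket -> illegal
(6,3): flips 1 -> legal
(6,4): flips 1 -> legal
(6,5): flips 1 -> legal
(6,6): no bracket -> illegal
B mobility = 7
-- W to move --
(2,3): no bracket -> illegal
(2,4): flips 1 -> legal
(2,5): no bracket -> illegal
(3,1): flips 1 -> legal
(3,2): no bracket -> illegal
(3,5): flips 2 -> legal
(3,6): no bracket -> illegal
(4,1): flips 2 -> legal
(4,6): flips 1 -> legal
(5,1): flips 1 -> legal
(5,2): no bracket -> illegal
(5,4): no bracket -> illegal
(5,6): no bracket -> illegal
W mobility = 6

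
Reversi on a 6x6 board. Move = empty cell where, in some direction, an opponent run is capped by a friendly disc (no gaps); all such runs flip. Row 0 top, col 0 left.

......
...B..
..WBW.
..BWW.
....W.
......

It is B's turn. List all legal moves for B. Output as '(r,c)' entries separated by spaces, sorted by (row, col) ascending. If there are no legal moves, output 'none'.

(1,1): no bracket -> illegal
(1,2): flips 1 -> legal
(1,4): no bracket -> illegal
(1,5): no bracket -> illegal
(2,1): flips 1 -> legal
(2,5): flips 1 -> legal
(3,1): flips 1 -> legal
(3,5): flips 3 -> legal
(4,2): no bracket -> illegal
(4,3): flips 1 -> legal
(4,5): flips 1 -> legal
(5,3): no bracket -> illegal
(5,4): no bracket -> illegal
(5,5): no bracket -> illegal

Answer: (1,2) (2,1) (2,5) (3,1) (3,5) (4,3) (4,5)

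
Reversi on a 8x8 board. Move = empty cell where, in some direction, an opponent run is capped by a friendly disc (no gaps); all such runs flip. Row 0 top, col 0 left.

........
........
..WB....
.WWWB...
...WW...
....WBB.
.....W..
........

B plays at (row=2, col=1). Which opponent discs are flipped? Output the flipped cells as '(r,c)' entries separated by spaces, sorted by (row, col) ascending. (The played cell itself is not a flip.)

Dir NW: first cell '.' (not opp) -> no flip
Dir N: first cell '.' (not opp) -> no flip
Dir NE: first cell '.' (not opp) -> no flip
Dir W: first cell '.' (not opp) -> no flip
Dir E: opp run (2,2) capped by B -> flip
Dir SW: first cell '.' (not opp) -> no flip
Dir S: opp run (3,1), next='.' -> no flip
Dir SE: opp run (3,2) (4,3) (5,4) (6,5), next='.' -> no flip

Answer: (2,2)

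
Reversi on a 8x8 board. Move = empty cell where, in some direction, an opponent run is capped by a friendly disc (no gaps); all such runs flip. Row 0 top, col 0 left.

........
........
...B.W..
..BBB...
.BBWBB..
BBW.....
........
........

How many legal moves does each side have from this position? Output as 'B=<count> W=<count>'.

-- B to move --
(1,4): no bracket -> illegal
(1,5): no bracket -> illegal
(1,6): flips 1 -> legal
(2,4): no bracket -> illegal
(2,6): no bracket -> illegal
(3,5): no bracket -> illegal
(3,6): no bracket -> illegal
(5,3): flips 2 -> legal
(5,4): flips 1 -> legal
(6,1): flips 2 -> legal
(6,2): flips 1 -> legal
(6,3): flips 1 -> legal
B mobility = 6
-- W to move --
(1,2): no bracket -> illegal
(1,3): flips 2 -> legal
(1,4): no bracket -> illegal
(2,1): flips 1 -> legal
(2,2): flips 2 -> legal
(2,4): no bracket -> illegal
(3,0): flips 1 -> legal
(3,1): no bracket -> illegal
(3,5): no bracket -> illegal
(3,6): no bracket -> illegal
(4,0): flips 2 -> legal
(4,6): flips 2 -> legal
(5,3): no bracket -> illegal
(5,4): no bracket -> illegal
(5,5): no bracket -> illegal
(5,6): no bracket -> illegal
(6,0): no bracket -> illegal
(6,1): no bracket -> illegal
(6,2): no bracket -> illegal
W mobility = 6

Answer: B=6 W=6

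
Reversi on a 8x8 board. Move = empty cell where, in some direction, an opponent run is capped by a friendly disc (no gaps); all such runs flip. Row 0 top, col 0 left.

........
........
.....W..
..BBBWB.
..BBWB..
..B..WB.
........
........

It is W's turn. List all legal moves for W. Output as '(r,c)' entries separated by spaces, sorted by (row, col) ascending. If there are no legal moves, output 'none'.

Answer: (2,2) (2,4) (3,1) (3,7) (4,1) (4,6) (4,7) (5,7) (6,1)

Derivation:
(2,1): no bracket -> illegal
(2,2): flips 1 -> legal
(2,3): no bracket -> illegal
(2,4): flips 1 -> legal
(2,6): no bracket -> illegal
(2,7): no bracket -> illegal
(3,1): flips 3 -> legal
(3,7): flips 1 -> legal
(4,1): flips 2 -> legal
(4,6): flips 1 -> legal
(4,7): flips 1 -> legal
(5,1): no bracket -> illegal
(5,3): no bracket -> illegal
(5,4): no bracket -> illegal
(5,7): flips 1 -> legal
(6,1): flips 3 -> legal
(6,2): no bracket -> illegal
(6,3): no bracket -> illegal
(6,5): no bracket -> illegal
(6,6): no bracket -> illegal
(6,7): no bracket -> illegal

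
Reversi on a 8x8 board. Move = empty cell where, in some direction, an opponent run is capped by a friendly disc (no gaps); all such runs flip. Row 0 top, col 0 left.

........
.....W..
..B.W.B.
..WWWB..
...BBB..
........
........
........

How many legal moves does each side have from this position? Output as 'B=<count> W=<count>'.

Answer: B=8 W=10

Derivation:
-- B to move --
(0,4): flips 1 -> legal
(0,5): no bracket -> illegal
(0,6): no bracket -> illegal
(1,3): flips 1 -> legal
(1,4): flips 2 -> legal
(1,6): no bracket -> illegal
(2,1): flips 1 -> legal
(2,3): flips 2 -> legal
(2,5): flips 1 -> legal
(3,1): flips 3 -> legal
(4,1): no bracket -> illegal
(4,2): flips 1 -> legal
B mobility = 8
-- W to move --
(1,1): flips 1 -> legal
(1,2): flips 1 -> legal
(1,3): no bracket -> illegal
(1,6): no bracket -> illegal
(1,7): no bracket -> illegal
(2,1): no bracket -> illegal
(2,3): no bracket -> illegal
(2,5): no bracket -> illegal
(2,7): no bracket -> illegal
(3,1): no bracket -> illegal
(3,6): flips 1 -> legal
(3,7): flips 1 -> legal
(4,2): no bracket -> illegal
(4,6): flips 1 -> legal
(5,2): flips 1 -> legal
(5,3): flips 1 -> legal
(5,4): flips 2 -> legal
(5,5): flips 1 -> legal
(5,6): flips 1 -> legal
W mobility = 10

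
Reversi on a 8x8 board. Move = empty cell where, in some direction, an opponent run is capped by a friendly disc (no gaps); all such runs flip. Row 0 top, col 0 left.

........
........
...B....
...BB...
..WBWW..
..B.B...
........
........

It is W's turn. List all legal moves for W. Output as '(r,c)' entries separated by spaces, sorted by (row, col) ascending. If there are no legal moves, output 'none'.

Answer: (1,2) (2,2) (2,4) (6,2) (6,3) (6,4)

Derivation:
(1,2): flips 2 -> legal
(1,3): no bracket -> illegal
(1,4): no bracket -> illegal
(2,2): flips 1 -> legal
(2,4): flips 2 -> legal
(2,5): no bracket -> illegal
(3,2): no bracket -> illegal
(3,5): no bracket -> illegal
(4,1): no bracket -> illegal
(5,1): no bracket -> illegal
(5,3): no bracket -> illegal
(5,5): no bracket -> illegal
(6,1): no bracket -> illegal
(6,2): flips 1 -> legal
(6,3): flips 1 -> legal
(6,4): flips 1 -> legal
(6,5): no bracket -> illegal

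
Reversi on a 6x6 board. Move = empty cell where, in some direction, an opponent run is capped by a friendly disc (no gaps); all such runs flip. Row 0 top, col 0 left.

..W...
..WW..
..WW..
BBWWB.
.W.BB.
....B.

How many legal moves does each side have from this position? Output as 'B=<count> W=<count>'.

-- B to move --
(0,1): flips 2 -> legal
(0,3): flips 3 -> legal
(0,4): flips 2 -> legal
(1,1): flips 2 -> legal
(1,4): no bracket -> illegal
(2,1): flips 1 -> legal
(2,4): no bracket -> illegal
(4,0): no bracket -> illegal
(4,2): no bracket -> illegal
(5,0): no bracket -> illegal
(5,1): flips 1 -> legal
(5,2): flips 1 -> legal
B mobility = 7
-- W to move --
(2,0): no bracket -> illegal
(2,1): flips 1 -> legal
(2,4): no bracket -> illegal
(2,5): no bracket -> illegal
(3,5): flips 1 -> legal
(4,0): flips 1 -> legal
(4,2): no bracket -> illegal
(4,5): flips 1 -> legal
(5,2): no bracket -> illegal
(5,3): flips 1 -> legal
(5,5): flips 1 -> legal
W mobility = 6

Answer: B=7 W=6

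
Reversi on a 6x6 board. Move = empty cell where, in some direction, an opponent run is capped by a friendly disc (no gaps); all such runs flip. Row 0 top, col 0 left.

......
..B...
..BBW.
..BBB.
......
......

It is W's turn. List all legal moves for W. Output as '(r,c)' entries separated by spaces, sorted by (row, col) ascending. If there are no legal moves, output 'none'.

Answer: (2,1) (4,2) (4,4)

Derivation:
(0,1): no bracket -> illegal
(0,2): no bracket -> illegal
(0,3): no bracket -> illegal
(1,1): no bracket -> illegal
(1,3): no bracket -> illegal
(1,4): no bracket -> illegal
(2,1): flips 2 -> legal
(2,5): no bracket -> illegal
(3,1): no bracket -> illegal
(3,5): no bracket -> illegal
(4,1): no bracket -> illegal
(4,2): flips 1 -> legal
(4,3): no bracket -> illegal
(4,4): flips 1 -> legal
(4,5): no bracket -> illegal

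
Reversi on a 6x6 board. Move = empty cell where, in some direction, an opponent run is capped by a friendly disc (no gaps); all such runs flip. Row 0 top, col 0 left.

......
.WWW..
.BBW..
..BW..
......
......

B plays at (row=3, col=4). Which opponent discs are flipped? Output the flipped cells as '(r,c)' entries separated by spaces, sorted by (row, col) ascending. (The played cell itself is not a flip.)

Answer: (3,3)

Derivation:
Dir NW: opp run (2,3) (1,2), next='.' -> no flip
Dir N: first cell '.' (not opp) -> no flip
Dir NE: first cell '.' (not opp) -> no flip
Dir W: opp run (3,3) capped by B -> flip
Dir E: first cell '.' (not opp) -> no flip
Dir SW: first cell '.' (not opp) -> no flip
Dir S: first cell '.' (not opp) -> no flip
Dir SE: first cell '.' (not opp) -> no flip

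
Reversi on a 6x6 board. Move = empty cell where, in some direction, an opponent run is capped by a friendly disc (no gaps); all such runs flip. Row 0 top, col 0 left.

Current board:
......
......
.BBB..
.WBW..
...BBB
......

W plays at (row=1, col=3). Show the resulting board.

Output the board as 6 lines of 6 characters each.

Answer: ......
...W..
.BWW..
.WBW..
...BBB
......

Derivation:
Place W at (1,3); scan 8 dirs for brackets.
Dir NW: first cell '.' (not opp) -> no flip
Dir N: first cell '.' (not opp) -> no flip
Dir NE: first cell '.' (not opp) -> no flip
Dir W: first cell '.' (not opp) -> no flip
Dir E: first cell '.' (not opp) -> no flip
Dir SW: opp run (2,2) capped by W -> flip
Dir S: opp run (2,3) capped by W -> flip
Dir SE: first cell '.' (not opp) -> no flip
All flips: (2,2) (2,3)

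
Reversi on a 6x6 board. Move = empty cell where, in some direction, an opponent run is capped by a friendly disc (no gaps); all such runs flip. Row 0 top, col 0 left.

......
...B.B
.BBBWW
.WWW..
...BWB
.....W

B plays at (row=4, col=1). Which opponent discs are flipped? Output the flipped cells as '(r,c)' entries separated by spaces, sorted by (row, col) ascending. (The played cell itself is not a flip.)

Dir NW: first cell '.' (not opp) -> no flip
Dir N: opp run (3,1) capped by B -> flip
Dir NE: opp run (3,2) capped by B -> flip
Dir W: first cell '.' (not opp) -> no flip
Dir E: first cell '.' (not opp) -> no flip
Dir SW: first cell '.' (not opp) -> no flip
Dir S: first cell '.' (not opp) -> no flip
Dir SE: first cell '.' (not opp) -> no flip

Answer: (3,1) (3,2)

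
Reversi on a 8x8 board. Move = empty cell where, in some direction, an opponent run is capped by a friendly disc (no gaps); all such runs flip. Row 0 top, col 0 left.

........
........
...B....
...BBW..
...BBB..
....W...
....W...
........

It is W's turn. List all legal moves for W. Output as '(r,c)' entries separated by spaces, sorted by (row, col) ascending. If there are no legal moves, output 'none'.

(1,2): no bracket -> illegal
(1,3): no bracket -> illegal
(1,4): no bracket -> illegal
(2,2): no bracket -> illegal
(2,4): flips 2 -> legal
(2,5): no bracket -> illegal
(3,2): flips 3 -> legal
(3,6): flips 1 -> legal
(4,2): no bracket -> illegal
(4,6): no bracket -> illegal
(5,2): no bracket -> illegal
(5,3): flips 1 -> legal
(5,5): flips 1 -> legal
(5,6): no bracket -> illegal

Answer: (2,4) (3,2) (3,6) (5,3) (5,5)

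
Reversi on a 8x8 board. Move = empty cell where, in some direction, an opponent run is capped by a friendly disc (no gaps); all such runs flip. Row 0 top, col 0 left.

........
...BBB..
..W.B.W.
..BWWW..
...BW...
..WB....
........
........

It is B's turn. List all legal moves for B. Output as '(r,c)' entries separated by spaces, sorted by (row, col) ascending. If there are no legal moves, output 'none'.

Answer: (1,2) (1,7) (2,3) (2,5) (3,1) (3,6) (3,7) (4,2) (4,5) (4,6) (5,1) (5,4) (6,1)

Derivation:
(1,1): no bracket -> illegal
(1,2): flips 1 -> legal
(1,6): no bracket -> illegal
(1,7): flips 3 -> legal
(2,1): no bracket -> illegal
(2,3): flips 1 -> legal
(2,5): flips 1 -> legal
(2,7): no bracket -> illegal
(3,1): flips 1 -> legal
(3,6): flips 3 -> legal
(3,7): flips 1 -> legal
(4,1): no bracket -> illegal
(4,2): flips 1 -> legal
(4,5): flips 1 -> legal
(4,6): flips 1 -> legal
(5,1): flips 1 -> legal
(5,4): flips 2 -> legal
(5,5): no bracket -> illegal
(6,1): flips 1 -> legal
(6,2): no bracket -> illegal
(6,3): no bracket -> illegal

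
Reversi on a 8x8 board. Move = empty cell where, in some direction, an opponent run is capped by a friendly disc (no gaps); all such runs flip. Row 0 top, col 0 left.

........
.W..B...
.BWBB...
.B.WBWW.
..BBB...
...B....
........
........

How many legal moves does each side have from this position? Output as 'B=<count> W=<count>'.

Answer: B=7 W=10

Derivation:
-- B to move --
(0,0): flips 3 -> legal
(0,1): flips 1 -> legal
(0,2): no bracket -> illegal
(1,0): no bracket -> illegal
(1,2): no bracket -> illegal
(1,3): flips 1 -> legal
(2,0): no bracket -> illegal
(2,5): no bracket -> illegal
(2,6): flips 1 -> legal
(2,7): no bracket -> illegal
(3,2): flips 1 -> legal
(3,7): flips 2 -> legal
(4,5): no bracket -> illegal
(4,6): flips 1 -> legal
(4,7): no bracket -> illegal
B mobility = 7
-- W to move --
(0,3): no bracket -> illegal
(0,4): no bracket -> illegal
(0,5): no bracket -> illegal
(1,0): no bracket -> illegal
(1,2): no bracket -> illegal
(1,3): flips 2 -> legal
(1,5): flips 1 -> legal
(2,0): flips 1 -> legal
(2,5): flips 2 -> legal
(3,0): no bracket -> illegal
(3,2): no bracket -> illegal
(4,0): flips 1 -> legal
(4,1): flips 2 -> legal
(4,5): no bracket -> illegal
(5,1): flips 1 -> legal
(5,2): no bracket -> illegal
(5,4): no bracket -> illegal
(5,5): flips 1 -> legal
(6,2): flips 2 -> legal
(6,3): flips 2 -> legal
(6,4): no bracket -> illegal
W mobility = 10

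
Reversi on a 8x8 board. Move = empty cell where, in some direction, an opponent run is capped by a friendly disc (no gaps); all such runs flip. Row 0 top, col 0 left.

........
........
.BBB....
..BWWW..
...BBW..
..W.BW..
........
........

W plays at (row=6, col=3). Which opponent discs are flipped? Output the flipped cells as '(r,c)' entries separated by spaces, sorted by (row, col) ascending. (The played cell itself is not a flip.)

Answer: (5,4)

Derivation:
Dir NW: first cell 'W' (not opp) -> no flip
Dir N: first cell '.' (not opp) -> no flip
Dir NE: opp run (5,4) capped by W -> flip
Dir W: first cell '.' (not opp) -> no flip
Dir E: first cell '.' (not opp) -> no flip
Dir SW: first cell '.' (not opp) -> no flip
Dir S: first cell '.' (not opp) -> no flip
Dir SE: first cell '.' (not opp) -> no flip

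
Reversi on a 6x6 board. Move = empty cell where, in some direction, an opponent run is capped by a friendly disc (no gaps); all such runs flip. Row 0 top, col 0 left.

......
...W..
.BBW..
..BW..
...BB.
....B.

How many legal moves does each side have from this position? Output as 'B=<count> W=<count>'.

Answer: B=5 W=6

Derivation:
-- B to move --
(0,2): no bracket -> illegal
(0,3): flips 3 -> legal
(0,4): flips 1 -> legal
(1,2): no bracket -> illegal
(1,4): flips 1 -> legal
(2,4): flips 1 -> legal
(3,4): flips 1 -> legal
(4,2): no bracket -> illegal
B mobility = 5
-- W to move --
(1,0): no bracket -> illegal
(1,1): flips 1 -> legal
(1,2): no bracket -> illegal
(2,0): flips 2 -> legal
(3,0): no bracket -> illegal
(3,1): flips 2 -> legal
(3,4): no bracket -> illegal
(3,5): no bracket -> illegal
(4,1): flips 1 -> legal
(4,2): no bracket -> illegal
(4,5): no bracket -> illegal
(5,2): no bracket -> illegal
(5,3): flips 1 -> legal
(5,5): flips 1 -> legal
W mobility = 6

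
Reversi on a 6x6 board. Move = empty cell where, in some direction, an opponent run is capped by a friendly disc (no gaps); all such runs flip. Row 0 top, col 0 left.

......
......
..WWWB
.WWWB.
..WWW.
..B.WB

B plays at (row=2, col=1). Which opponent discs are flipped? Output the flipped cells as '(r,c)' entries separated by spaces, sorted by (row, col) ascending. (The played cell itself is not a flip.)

Dir NW: first cell '.' (not opp) -> no flip
Dir N: first cell '.' (not opp) -> no flip
Dir NE: first cell '.' (not opp) -> no flip
Dir W: first cell '.' (not opp) -> no flip
Dir E: opp run (2,2) (2,3) (2,4) capped by B -> flip
Dir SW: first cell '.' (not opp) -> no flip
Dir S: opp run (3,1), next='.' -> no flip
Dir SE: opp run (3,2) (4,3) (5,4), next=edge -> no flip

Answer: (2,2) (2,3) (2,4)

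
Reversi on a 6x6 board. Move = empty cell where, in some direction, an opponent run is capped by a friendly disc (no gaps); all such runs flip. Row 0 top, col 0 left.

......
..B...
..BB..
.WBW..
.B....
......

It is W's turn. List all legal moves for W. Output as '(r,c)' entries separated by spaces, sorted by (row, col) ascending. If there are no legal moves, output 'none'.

Answer: (1,1) (1,3) (5,1)

Derivation:
(0,1): no bracket -> illegal
(0,2): no bracket -> illegal
(0,3): no bracket -> illegal
(1,1): flips 1 -> legal
(1,3): flips 2 -> legal
(1,4): no bracket -> illegal
(2,1): no bracket -> illegal
(2,4): no bracket -> illegal
(3,0): no bracket -> illegal
(3,4): no bracket -> illegal
(4,0): no bracket -> illegal
(4,2): no bracket -> illegal
(4,3): no bracket -> illegal
(5,0): no bracket -> illegal
(5,1): flips 1 -> legal
(5,2): no bracket -> illegal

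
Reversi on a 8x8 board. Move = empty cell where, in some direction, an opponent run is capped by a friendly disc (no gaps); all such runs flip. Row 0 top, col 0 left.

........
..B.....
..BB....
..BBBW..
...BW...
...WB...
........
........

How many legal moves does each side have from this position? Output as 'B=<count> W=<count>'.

-- B to move --
(2,4): no bracket -> illegal
(2,5): no bracket -> illegal
(2,6): no bracket -> illegal
(3,6): flips 1 -> legal
(4,2): no bracket -> illegal
(4,5): flips 1 -> legal
(4,6): no bracket -> illegal
(5,2): flips 1 -> legal
(5,5): flips 1 -> legal
(6,2): no bracket -> illegal
(6,3): flips 1 -> legal
(6,4): no bracket -> illegal
B mobility = 5
-- W to move --
(0,1): no bracket -> illegal
(0,2): no bracket -> illegal
(0,3): no bracket -> illegal
(1,1): flips 2 -> legal
(1,3): flips 3 -> legal
(1,4): no bracket -> illegal
(2,1): no bracket -> illegal
(2,4): flips 1 -> legal
(2,5): no bracket -> illegal
(3,1): flips 3 -> legal
(4,1): no bracket -> illegal
(4,2): flips 1 -> legal
(4,5): no bracket -> illegal
(5,2): no bracket -> illegal
(5,5): flips 1 -> legal
(6,3): no bracket -> illegal
(6,4): flips 1 -> legal
(6,5): no bracket -> illegal
W mobility = 7

Answer: B=5 W=7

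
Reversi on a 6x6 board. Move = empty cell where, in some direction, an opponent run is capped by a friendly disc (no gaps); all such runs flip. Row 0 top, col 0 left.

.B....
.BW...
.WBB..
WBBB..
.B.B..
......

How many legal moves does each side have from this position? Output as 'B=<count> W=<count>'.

Answer: B=4 W=7

Derivation:
-- B to move --
(0,2): flips 1 -> legal
(0,3): no bracket -> illegal
(1,0): flips 1 -> legal
(1,3): flips 1 -> legal
(2,0): flips 1 -> legal
(4,0): no bracket -> illegal
B mobility = 4
-- W to move --
(0,0): no bracket -> illegal
(0,2): no bracket -> illegal
(1,0): flips 1 -> legal
(1,3): no bracket -> illegal
(1,4): no bracket -> illegal
(2,0): no bracket -> illegal
(2,4): flips 2 -> legal
(3,4): flips 4 -> legal
(4,0): no bracket -> illegal
(4,2): flips 2 -> legal
(4,4): no bracket -> illegal
(5,0): no bracket -> illegal
(5,1): flips 2 -> legal
(5,2): flips 1 -> legal
(5,3): no bracket -> illegal
(5,4): flips 2 -> legal
W mobility = 7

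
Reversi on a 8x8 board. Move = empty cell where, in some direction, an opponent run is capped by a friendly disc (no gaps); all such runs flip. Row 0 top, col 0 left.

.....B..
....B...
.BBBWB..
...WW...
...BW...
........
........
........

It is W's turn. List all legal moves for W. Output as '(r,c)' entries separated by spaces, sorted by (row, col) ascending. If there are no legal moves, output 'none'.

(0,3): no bracket -> illegal
(0,4): flips 1 -> legal
(0,6): no bracket -> illegal
(1,0): no bracket -> illegal
(1,1): flips 1 -> legal
(1,2): flips 1 -> legal
(1,3): flips 1 -> legal
(1,5): no bracket -> illegal
(1,6): flips 1 -> legal
(2,0): flips 3 -> legal
(2,6): flips 1 -> legal
(3,0): no bracket -> illegal
(3,1): no bracket -> illegal
(3,2): no bracket -> illegal
(3,5): no bracket -> illegal
(3,6): no bracket -> illegal
(4,2): flips 1 -> legal
(5,2): flips 1 -> legal
(5,3): flips 1 -> legal
(5,4): no bracket -> illegal

Answer: (0,4) (1,1) (1,2) (1,3) (1,6) (2,0) (2,6) (4,2) (5,2) (5,3)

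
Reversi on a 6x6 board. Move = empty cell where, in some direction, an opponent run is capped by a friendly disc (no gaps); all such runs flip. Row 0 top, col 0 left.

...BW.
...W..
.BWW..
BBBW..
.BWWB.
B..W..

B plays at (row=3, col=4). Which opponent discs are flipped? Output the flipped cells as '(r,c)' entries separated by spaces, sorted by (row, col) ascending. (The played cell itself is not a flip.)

Dir NW: opp run (2,3), next='.' -> no flip
Dir N: first cell '.' (not opp) -> no flip
Dir NE: first cell '.' (not opp) -> no flip
Dir W: opp run (3,3) capped by B -> flip
Dir E: first cell '.' (not opp) -> no flip
Dir SW: opp run (4,3), next='.' -> no flip
Dir S: first cell 'B' (not opp) -> no flip
Dir SE: first cell '.' (not opp) -> no flip

Answer: (3,3)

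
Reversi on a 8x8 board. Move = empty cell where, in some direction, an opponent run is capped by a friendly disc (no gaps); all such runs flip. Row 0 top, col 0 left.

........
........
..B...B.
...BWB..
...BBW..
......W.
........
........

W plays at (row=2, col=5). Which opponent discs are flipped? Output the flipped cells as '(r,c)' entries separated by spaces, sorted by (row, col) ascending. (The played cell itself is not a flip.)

Dir NW: first cell '.' (not opp) -> no flip
Dir N: first cell '.' (not opp) -> no flip
Dir NE: first cell '.' (not opp) -> no flip
Dir W: first cell '.' (not opp) -> no flip
Dir E: opp run (2,6), next='.' -> no flip
Dir SW: first cell 'W' (not opp) -> no flip
Dir S: opp run (3,5) capped by W -> flip
Dir SE: first cell '.' (not opp) -> no flip

Answer: (3,5)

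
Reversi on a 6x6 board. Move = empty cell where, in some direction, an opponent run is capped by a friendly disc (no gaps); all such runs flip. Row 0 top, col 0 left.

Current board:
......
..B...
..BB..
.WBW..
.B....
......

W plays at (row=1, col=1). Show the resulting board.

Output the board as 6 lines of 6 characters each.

Answer: ......
.WB...
..WB..
.WBW..
.B....
......

Derivation:
Place W at (1,1); scan 8 dirs for brackets.
Dir NW: first cell '.' (not opp) -> no flip
Dir N: first cell '.' (not opp) -> no flip
Dir NE: first cell '.' (not opp) -> no flip
Dir W: first cell '.' (not opp) -> no flip
Dir E: opp run (1,2), next='.' -> no flip
Dir SW: first cell '.' (not opp) -> no flip
Dir S: first cell '.' (not opp) -> no flip
Dir SE: opp run (2,2) capped by W -> flip
All flips: (2,2)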